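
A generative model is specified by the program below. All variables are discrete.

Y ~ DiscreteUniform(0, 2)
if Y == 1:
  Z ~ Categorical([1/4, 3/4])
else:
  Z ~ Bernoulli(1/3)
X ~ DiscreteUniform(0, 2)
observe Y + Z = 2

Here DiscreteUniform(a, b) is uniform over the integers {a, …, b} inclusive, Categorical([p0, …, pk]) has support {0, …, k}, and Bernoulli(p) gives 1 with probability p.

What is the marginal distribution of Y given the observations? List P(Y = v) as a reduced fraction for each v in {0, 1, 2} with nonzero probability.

P(Y=1) = 9/17, P(Y=2) = 8/17

Enumerate traces; 6 have nonzero weight after conditioning:
  (Y=1, Z=1, X=0) weight 1/12
  (Y=1, Z=1, X=1) weight 1/12
  (Y=1, Z=1, X=2) weight 1/12
  (Y=2, Z=0, X=0) weight 2/27
  (Y=2, Z=0, X=1) weight 2/27
  (Y=2, Z=0, X=2) weight 2/27
Group by Y:
  weight(Y=1) = 1/4
  weight(Y=2) = 2/9
Total weight = 1/4 + 2/9 = 17/36
P(Y=1 | obs) = 1/4 / 17/36 = 9/17
P(Y=2 | obs) = 2/9 / 17/36 = 8/17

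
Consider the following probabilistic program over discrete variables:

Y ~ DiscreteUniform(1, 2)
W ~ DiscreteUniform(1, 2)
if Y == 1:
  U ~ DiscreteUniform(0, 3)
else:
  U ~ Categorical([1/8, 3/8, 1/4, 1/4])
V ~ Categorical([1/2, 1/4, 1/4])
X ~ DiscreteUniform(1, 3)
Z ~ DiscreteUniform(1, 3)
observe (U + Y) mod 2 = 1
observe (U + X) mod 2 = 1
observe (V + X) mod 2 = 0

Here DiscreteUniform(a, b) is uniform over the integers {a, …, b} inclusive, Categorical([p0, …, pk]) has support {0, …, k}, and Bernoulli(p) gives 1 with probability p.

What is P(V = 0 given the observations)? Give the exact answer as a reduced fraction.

P(V = 0 | obs) = 10/23

Enumerate traces; 48 have nonzero weight after conditioning:
  (Y=1, W=1, U=0, V=1, X=1, Z=1) weight 1/576
  (Y=1, W=1, U=0, V=1, X=1, Z=2) weight 1/576
  (Y=1, W=1, U=0, V=1, X=1, Z=3) weight 1/576
  (Y=1, W=1, U=0, V=1, X=3, Z=1) weight 1/576
  (Y=1, W=1, U=0, V=1, X=3, Z=2) weight 1/576
  (Y=1, W=1, U=0, V=1, X=3, Z=3) weight 1/576
  (Y=1, W=1, U=2, V=1, X=1, Z=1) weight 1/576
  (Y=1, W=1, U=2, V=1, X=1, Z=2) weight 1/576
  (Y=2, W=1, U=1, V=0, X=2, Z=1) weight 1/192
  (Y=2, W=1, U=1, V=2, X=2, Z=1) weight 1/384
  … 38 more
Group by V:
  weight(V=0) = 5/96
  weight(V=1) = 1/24
  weight(V=2) = 5/192
Total weight = 5/96 + 1/24 + 5/192 = 23/192
P(V=0 | obs) = 5/96 / 23/192 = 10/23
P(V=1 | obs) = 1/24 / 23/192 = 8/23
P(V=2 | obs) = 5/192 / 23/192 = 5/23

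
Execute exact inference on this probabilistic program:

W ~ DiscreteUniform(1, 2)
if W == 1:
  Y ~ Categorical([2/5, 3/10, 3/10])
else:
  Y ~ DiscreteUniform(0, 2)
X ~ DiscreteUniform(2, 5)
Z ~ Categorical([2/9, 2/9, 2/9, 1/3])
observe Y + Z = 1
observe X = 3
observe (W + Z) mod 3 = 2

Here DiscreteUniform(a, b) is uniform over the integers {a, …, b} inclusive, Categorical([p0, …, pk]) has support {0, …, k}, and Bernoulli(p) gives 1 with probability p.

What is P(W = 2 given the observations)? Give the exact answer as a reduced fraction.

P(W = 2 | obs) = 5/11

Enumerate traces; 2 have nonzero weight after conditioning:
  (W=1, Y=0, X=3, Z=1) weight 1/90
  (W=2, Y=1, X=3, Z=0) weight 1/108
Group by W:
  weight(W=1) = 1/90
  weight(W=2) = 1/108
Total weight = 1/90 + 1/108 = 11/540
P(W=1 | obs) = 1/90 / 11/540 = 6/11
P(W=2 | obs) = 1/108 / 11/540 = 5/11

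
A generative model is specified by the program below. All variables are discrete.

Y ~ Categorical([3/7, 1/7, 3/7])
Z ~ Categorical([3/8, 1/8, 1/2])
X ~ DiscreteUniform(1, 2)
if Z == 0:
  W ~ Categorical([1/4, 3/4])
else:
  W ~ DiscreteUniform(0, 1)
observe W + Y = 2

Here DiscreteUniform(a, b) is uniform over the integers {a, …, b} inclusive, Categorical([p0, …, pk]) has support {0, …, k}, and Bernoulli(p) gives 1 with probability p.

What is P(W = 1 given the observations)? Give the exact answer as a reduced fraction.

P(W = 1 | obs) = 19/58

Enumerate traces; 12 have nonzero weight after conditioning:
  (Y=1, Z=0, X=1, W=1) weight 9/448
  (Y=1, Z=0, X=2, W=1) weight 9/448
  (Y=1, Z=1, X=1, W=1) weight 1/224
  (Y=1, Z=1, X=2, W=1) weight 1/224
  (Y=1, Z=2, X=1, W=1) weight 1/56
  (Y=1, Z=2, X=2, W=1) weight 1/56
  (Y=2, Z=0, X=1, W=0) weight 9/448
  (Y=2, Z=0, X=2, W=0) weight 9/448
  … 4 more
Group by W:
  weight(W=0) = 39/224
  weight(W=1) = 19/224
Total weight = 39/224 + 19/224 = 29/112
P(W=0 | obs) = 39/224 / 29/112 = 39/58
P(W=1 | obs) = 19/224 / 29/112 = 19/58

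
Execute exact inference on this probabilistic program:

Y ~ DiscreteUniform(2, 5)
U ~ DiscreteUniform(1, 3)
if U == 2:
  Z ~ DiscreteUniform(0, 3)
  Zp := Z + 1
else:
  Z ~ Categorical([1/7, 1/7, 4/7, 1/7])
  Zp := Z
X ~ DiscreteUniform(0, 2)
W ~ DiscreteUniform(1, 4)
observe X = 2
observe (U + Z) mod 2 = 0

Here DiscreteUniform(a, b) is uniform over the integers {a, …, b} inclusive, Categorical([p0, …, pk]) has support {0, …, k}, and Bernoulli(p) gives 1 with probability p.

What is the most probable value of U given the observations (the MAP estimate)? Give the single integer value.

argmax_v P(U = v | obs) = 2

Enumerate traces; 96 have nonzero weight after conditioning:
  (Y=2, U=1, Z=1, X=2, W=1) weight 1/1008
  (Y=2, U=1, Z=1, X=2, W=2) weight 1/1008
  (Y=2, U=1, Z=1, X=2, W=3) weight 1/1008
  (Y=2, U=1, Z=1, X=2, W=4) weight 1/1008
  (Y=2, U=1, Z=3, X=2, W=1) weight 1/1008
  (Y=2, U=1, Z=3, X=2, W=2) weight 1/1008
  (Y=2, U=1, Z=3, X=2, W=3) weight 1/1008
  (Y=2, U=1, Z=3, X=2, W=4) weight 1/1008
  (Y=2, U=2, Z=0, X=2, W=1) weight 1/576
  (Y=2, U=3, Z=1, X=2, W=1) weight 1/1008
  … 86 more
Group by U:
  weight(U=1) = 2/63
  weight(U=2) = 1/18
  weight(U=3) = 2/63
Total weight = 2/63 + 1/18 + 2/63 = 5/42
P(U=1 | obs) = 2/63 / 5/42 = 4/15
P(U=2 | obs) = 1/18 / 5/42 = 7/15
P(U=3 | obs) = 2/63 / 5/42 = 4/15
argmax = 2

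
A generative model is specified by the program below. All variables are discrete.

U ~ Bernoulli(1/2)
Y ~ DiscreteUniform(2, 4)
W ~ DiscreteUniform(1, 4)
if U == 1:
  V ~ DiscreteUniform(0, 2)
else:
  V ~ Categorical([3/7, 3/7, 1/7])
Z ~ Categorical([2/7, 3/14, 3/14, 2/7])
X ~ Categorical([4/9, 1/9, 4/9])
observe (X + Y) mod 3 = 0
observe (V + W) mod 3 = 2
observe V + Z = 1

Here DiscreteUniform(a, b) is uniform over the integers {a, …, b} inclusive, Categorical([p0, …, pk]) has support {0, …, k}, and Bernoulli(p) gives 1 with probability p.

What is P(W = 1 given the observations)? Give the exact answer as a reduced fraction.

Enumerate traces; 18 have nonzero weight after conditioning:
  (U=0, Y=2, W=1, V=1, Z=0, X=1) weight 1/1764
  (U=0, Y=2, W=2, V=0, Z=1, X=1) weight 1/2352
  (U=0, Y=2, W=4, V=1, Z=0, X=1) weight 1/1764
  (U=0, Y=3, W=1, V=1, Z=0, X=0) weight 1/441
  (U=0, Y=3, W=2, V=0, Z=1, X=0) weight 1/588
  (U=0, Y=3, W=4, V=1, Z=0, X=0) weight 1/441
  (U=0, Y=4, W=1, V=1, Z=0, X=2) weight 1/441
  (U=0, Y=4, W=2, V=0, Z=1, X=2) weight 1/588
  … 10 more
Group by W:
  weight(W=1) = 4/441
  weight(W=2) = 1/147
  weight(W=4) = 4/441
Total weight = 4/441 + 1/147 + 4/441 = 11/441
P(W=1 | obs) = 4/441 / 11/441 = 4/11
P(W=2 | obs) = 1/147 / 11/441 = 3/11
P(W=4 | obs) = 4/441 / 11/441 = 4/11

P(W = 1 | obs) = 4/11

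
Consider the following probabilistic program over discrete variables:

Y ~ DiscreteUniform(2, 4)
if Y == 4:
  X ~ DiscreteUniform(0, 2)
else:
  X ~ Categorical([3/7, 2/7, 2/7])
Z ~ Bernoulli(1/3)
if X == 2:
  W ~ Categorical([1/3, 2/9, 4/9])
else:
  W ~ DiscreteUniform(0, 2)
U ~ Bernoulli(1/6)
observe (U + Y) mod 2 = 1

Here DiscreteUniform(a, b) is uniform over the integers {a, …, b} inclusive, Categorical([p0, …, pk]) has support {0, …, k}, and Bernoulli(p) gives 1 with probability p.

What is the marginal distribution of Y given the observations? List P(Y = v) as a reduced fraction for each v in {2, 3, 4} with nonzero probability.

P(Y=2) = 1/7, P(Y=3) = 5/7, P(Y=4) = 1/7

Enumerate traces; 54 have nonzero weight after conditioning:
  (Y=2, X=0, Z=0, W=0, U=1) weight 1/189
  (Y=2, X=0, Z=0, W=1, U=1) weight 1/189
  (Y=2, X=0, Z=0, W=2, U=1) weight 1/189
  (Y=2, X=0, Z=1, W=0, U=1) weight 1/378
  (Y=2, X=0, Z=1, W=1, U=1) weight 1/378
  (Y=2, X=0, Z=1, W=2, U=1) weight 1/378
  (Y=2, X=1, Z=0, W=0, U=1) weight 2/567
  (Y=2, X=1, Z=0, W=1, U=1) weight 2/567
  (Y=3, X=0, Z=0, W=0, U=0) weight 5/189
  (Y=4, X=0, Z=0, W=0, U=1) weight 1/243
  … 44 more
Group by Y:
  weight(Y=2) = 1/18
  weight(Y=3) = 5/18
  weight(Y=4) = 1/18
Total weight = 1/18 + 5/18 + 1/18 = 7/18
P(Y=2 | obs) = 1/18 / 7/18 = 1/7
P(Y=3 | obs) = 5/18 / 7/18 = 5/7
P(Y=4 | obs) = 1/18 / 7/18 = 1/7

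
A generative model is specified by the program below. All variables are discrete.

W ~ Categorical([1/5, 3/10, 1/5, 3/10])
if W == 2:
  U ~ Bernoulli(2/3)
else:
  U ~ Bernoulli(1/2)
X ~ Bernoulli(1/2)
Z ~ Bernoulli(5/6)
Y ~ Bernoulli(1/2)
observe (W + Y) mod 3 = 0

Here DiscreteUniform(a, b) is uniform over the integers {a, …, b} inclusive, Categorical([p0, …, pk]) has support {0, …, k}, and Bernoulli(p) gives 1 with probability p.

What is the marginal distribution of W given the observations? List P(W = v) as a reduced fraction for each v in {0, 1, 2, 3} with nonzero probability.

P(W=0) = 2/7, P(W=2) = 2/7, P(W=3) = 3/7

Enumerate traces; 24 have nonzero weight after conditioning:
  (W=0, U=0, X=0, Z=0, Y=0) weight 1/240
  (W=0, U=0, X=0, Z=1, Y=0) weight 1/48
  (W=0, U=0, X=1, Z=0, Y=0) weight 1/240
  (W=0, U=0, X=1, Z=1, Y=0) weight 1/48
  (W=0, U=1, X=0, Z=0, Y=0) weight 1/240
  (W=0, U=1, X=0, Z=1, Y=0) weight 1/48
  (W=0, U=1, X=1, Z=0, Y=0) weight 1/240
  (W=0, U=1, X=1, Z=1, Y=0) weight 1/48
  (W=2, U=0, X=0, Z=0, Y=1) weight 1/360
  (W=3, U=0, X=0, Z=0, Y=0) weight 1/160
  … 14 more
Group by W:
  weight(W=0) = 1/10
  weight(W=2) = 1/10
  weight(W=3) = 3/20
Total weight = 1/10 + 1/10 + 3/20 = 7/20
P(W=0 | obs) = 1/10 / 7/20 = 2/7
P(W=2 | obs) = 1/10 / 7/20 = 2/7
P(W=3 | obs) = 3/20 / 7/20 = 3/7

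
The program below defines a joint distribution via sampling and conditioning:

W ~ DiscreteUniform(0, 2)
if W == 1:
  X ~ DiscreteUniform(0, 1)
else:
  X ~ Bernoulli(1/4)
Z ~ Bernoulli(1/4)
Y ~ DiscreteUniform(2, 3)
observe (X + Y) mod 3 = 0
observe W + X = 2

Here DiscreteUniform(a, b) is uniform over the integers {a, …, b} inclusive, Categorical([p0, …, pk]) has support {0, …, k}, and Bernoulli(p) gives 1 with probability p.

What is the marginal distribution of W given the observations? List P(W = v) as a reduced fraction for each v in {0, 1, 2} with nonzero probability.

Enumerate traces; 4 have nonzero weight after conditioning:
  (W=1, X=1, Z=0, Y=2) weight 1/16
  (W=1, X=1, Z=1, Y=2) weight 1/48
  (W=2, X=0, Z=0, Y=3) weight 3/32
  (W=2, X=0, Z=1, Y=3) weight 1/32
Group by W:
  weight(W=1) = 1/12
  weight(W=2) = 1/8
Total weight = 1/12 + 1/8 = 5/24
P(W=1 | obs) = 1/12 / 5/24 = 2/5
P(W=2 | obs) = 1/8 / 5/24 = 3/5

P(W=1) = 2/5, P(W=2) = 3/5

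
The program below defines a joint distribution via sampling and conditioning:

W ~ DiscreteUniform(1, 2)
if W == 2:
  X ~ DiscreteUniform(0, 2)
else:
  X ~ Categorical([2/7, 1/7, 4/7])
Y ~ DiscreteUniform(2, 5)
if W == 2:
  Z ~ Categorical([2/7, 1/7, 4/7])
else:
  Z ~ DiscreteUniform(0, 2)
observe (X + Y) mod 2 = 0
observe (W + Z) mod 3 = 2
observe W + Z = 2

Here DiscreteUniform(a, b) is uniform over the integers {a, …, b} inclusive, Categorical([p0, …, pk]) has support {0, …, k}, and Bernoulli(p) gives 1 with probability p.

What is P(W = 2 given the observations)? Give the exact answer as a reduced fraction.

Enumerate traces; 12 have nonzero weight after conditioning:
  (W=1, X=0, Y=2, Z=1) weight 1/84
  (W=1, X=0, Y=4, Z=1) weight 1/84
  (W=1, X=1, Y=3, Z=1) weight 1/168
  (W=1, X=1, Y=5, Z=1) weight 1/168
  (W=1, X=2, Y=2, Z=1) weight 1/42
  (W=1, X=2, Y=4, Z=1) weight 1/42
  (W=2, X=0, Y=2, Z=0) weight 1/84
  (W=2, X=0, Y=4, Z=0) weight 1/84
  … 4 more
Group by W:
  weight(W=1) = 1/12
  weight(W=2) = 1/14
Total weight = 1/12 + 1/14 = 13/84
P(W=1 | obs) = 1/12 / 13/84 = 7/13
P(W=2 | obs) = 1/14 / 13/84 = 6/13

P(W = 2 | obs) = 6/13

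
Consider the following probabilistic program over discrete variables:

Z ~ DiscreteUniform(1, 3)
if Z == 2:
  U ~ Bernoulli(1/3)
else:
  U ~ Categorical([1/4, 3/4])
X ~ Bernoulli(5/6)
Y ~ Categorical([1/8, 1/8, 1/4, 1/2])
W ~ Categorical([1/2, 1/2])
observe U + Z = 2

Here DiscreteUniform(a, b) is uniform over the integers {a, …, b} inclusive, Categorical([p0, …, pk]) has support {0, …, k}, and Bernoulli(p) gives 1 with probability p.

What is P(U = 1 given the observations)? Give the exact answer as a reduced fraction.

Enumerate traces; 32 have nonzero weight after conditioning:
  (Z=1, U=1, X=0, Y=0, W=0) weight 1/384
  (Z=1, U=1, X=0, Y=0, W=1) weight 1/384
  (Z=1, U=1, X=0, Y=1, W=0) weight 1/384
  (Z=1, U=1, X=0, Y=1, W=1) weight 1/384
  (Z=1, U=1, X=0, Y=2, W=0) weight 1/192
  (Z=1, U=1, X=0, Y=2, W=1) weight 1/192
  (Z=1, U=1, X=0, Y=3, W=0) weight 1/96
  (Z=1, U=1, X=0, Y=3, W=1) weight 1/96
  (Z=2, U=0, X=0, Y=0, W=0) weight 1/432
  … 23 more
Group by U:
  weight(U=0) = 2/9
  weight(U=1) = 1/4
Total weight = 2/9 + 1/4 = 17/36
P(U=0 | obs) = 2/9 / 17/36 = 8/17
P(U=1 | obs) = 1/4 / 17/36 = 9/17

P(U = 1 | obs) = 9/17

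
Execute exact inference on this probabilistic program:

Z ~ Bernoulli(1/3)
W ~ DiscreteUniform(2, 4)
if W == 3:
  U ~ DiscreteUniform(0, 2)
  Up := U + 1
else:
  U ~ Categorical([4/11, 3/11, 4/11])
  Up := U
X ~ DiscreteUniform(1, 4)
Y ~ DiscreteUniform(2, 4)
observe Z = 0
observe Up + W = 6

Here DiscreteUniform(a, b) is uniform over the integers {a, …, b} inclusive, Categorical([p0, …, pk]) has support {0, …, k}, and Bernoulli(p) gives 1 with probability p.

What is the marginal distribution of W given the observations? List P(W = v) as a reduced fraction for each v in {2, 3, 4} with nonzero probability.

Enumerate traces; 24 have nonzero weight after conditioning:
  (Z=0, W=3, U=2, X=1, Y=2) weight 1/162
  (Z=0, W=3, U=2, X=1, Y=3) weight 1/162
  (Z=0, W=3, U=2, X=1, Y=4) weight 1/162
  (Z=0, W=3, U=2, X=2, Y=2) weight 1/162
  (Z=0, W=3, U=2, X=2, Y=3) weight 1/162
  (Z=0, W=3, U=2, X=2, Y=4) weight 1/162
  (Z=0, W=3, U=2, X=3, Y=2) weight 1/162
  (Z=0, W=3, U=2, X=3, Y=3) weight 1/162
  (Z=0, W=4, U=2, X=1, Y=2) weight 2/297
  … 15 more
Group by W:
  weight(W=3) = 2/27
  weight(W=4) = 8/99
Total weight = 2/27 + 8/99 = 46/297
P(W=3 | obs) = 2/27 / 46/297 = 11/23
P(W=4 | obs) = 8/99 / 46/297 = 12/23

P(W=3) = 11/23, P(W=4) = 12/23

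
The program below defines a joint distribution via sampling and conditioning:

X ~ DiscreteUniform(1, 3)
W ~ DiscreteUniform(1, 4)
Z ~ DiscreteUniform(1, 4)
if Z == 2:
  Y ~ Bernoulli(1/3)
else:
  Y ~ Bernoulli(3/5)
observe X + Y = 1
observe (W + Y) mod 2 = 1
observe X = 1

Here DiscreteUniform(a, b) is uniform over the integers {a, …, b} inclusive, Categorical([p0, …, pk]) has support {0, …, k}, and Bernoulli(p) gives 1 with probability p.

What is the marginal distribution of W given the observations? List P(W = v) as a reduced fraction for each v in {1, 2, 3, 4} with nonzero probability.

P(W=1) = 1/2, P(W=3) = 1/2

Enumerate traces; 8 have nonzero weight after conditioning:
  (X=1, W=1, Z=1, Y=0) weight 1/120
  (X=1, W=1, Z=2, Y=0) weight 1/72
  (X=1, W=1, Z=3, Y=0) weight 1/120
  (X=1, W=1, Z=4, Y=0) weight 1/120
  (X=1, W=3, Z=1, Y=0) weight 1/120
  (X=1, W=3, Z=2, Y=0) weight 1/72
  (X=1, W=3, Z=3, Y=0) weight 1/120
  (X=1, W=3, Z=4, Y=0) weight 1/120
Group by W:
  weight(W=1) = 7/180
  weight(W=3) = 7/180
Total weight = 7/180 + 7/180 = 7/90
P(W=1 | obs) = 7/180 / 7/90 = 1/2
P(W=3 | obs) = 7/180 / 7/90 = 1/2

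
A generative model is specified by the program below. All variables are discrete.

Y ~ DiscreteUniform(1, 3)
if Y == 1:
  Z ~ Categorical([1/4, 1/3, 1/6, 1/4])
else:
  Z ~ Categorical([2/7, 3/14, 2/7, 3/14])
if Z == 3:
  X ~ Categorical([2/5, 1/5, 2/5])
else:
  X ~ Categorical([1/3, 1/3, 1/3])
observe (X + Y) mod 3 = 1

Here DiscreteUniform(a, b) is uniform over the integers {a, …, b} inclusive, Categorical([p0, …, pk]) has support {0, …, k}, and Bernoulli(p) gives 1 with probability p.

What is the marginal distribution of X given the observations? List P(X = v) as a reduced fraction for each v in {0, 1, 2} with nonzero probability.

Enumerate traces; 12 have nonzero weight after conditioning:
  (Y=1, Z=0, X=0) weight 1/36
  (Y=1, Z=1, X=0) weight 1/27
  (Y=1, Z=2, X=0) weight 1/54
  (Y=1, Z=3, X=0) weight 1/30
  (Y=2, Z=0, X=2) weight 2/63
  (Y=2, Z=1, X=2) weight 1/42
  (Y=2, Z=2, X=2) weight 2/63
  (Y=2, Z=3, X=2) weight 1/35
  (Y=3, Z=0, X=1) weight 2/63
  … 3 more
Group by X:
  weight(X=0) = 7/60
  weight(X=1) = 32/315
  weight(X=2) = 73/630
Total weight = 7/60 + 32/315 + 73/630 = 421/1260
P(X=0 | obs) = 7/60 / 421/1260 = 147/421
P(X=1 | obs) = 32/315 / 421/1260 = 128/421
P(X=2 | obs) = 73/630 / 421/1260 = 146/421

P(X=0) = 147/421, P(X=1) = 128/421, P(X=2) = 146/421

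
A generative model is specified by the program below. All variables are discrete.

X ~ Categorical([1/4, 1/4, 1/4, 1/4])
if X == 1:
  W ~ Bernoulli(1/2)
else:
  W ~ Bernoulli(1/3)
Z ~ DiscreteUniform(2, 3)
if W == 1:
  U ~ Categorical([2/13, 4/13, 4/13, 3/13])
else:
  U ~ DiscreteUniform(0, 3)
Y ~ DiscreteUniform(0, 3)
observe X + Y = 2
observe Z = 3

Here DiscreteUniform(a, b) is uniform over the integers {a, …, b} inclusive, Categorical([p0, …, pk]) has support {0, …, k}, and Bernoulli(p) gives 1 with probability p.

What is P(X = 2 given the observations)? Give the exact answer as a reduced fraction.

P(X = 2 | obs) = 1/3

Enumerate traces; 24 have nonzero weight after conditioning:
  (X=0, W=0, Z=3, U=0, Y=2) weight 1/192
  (X=0, W=0, Z=3, U=1, Y=2) weight 1/192
  (X=0, W=0, Z=3, U=2, Y=2) weight 1/192
  (X=0, W=0, Z=3, U=3, Y=2) weight 1/192
  (X=0, W=1, Z=3, U=0, Y=2) weight 1/624
  (X=0, W=1, Z=3, U=1, Y=2) weight 1/312
  (X=0, W=1, Z=3, U=2, Y=2) weight 1/312
  (X=0, W=1, Z=3, U=3, Y=2) weight 1/416
  (X=1, W=0, Z=3, U=0, Y=1) weight 1/256
  (X=2, W=0, Z=3, U=0, Y=0) weight 1/192
  … 14 more
Group by X:
  weight(X=0) = 1/32
  weight(X=1) = 1/32
  weight(X=2) = 1/32
Total weight = 1/32 + 1/32 + 1/32 = 3/32
P(X=0 | obs) = 1/32 / 3/32 = 1/3
P(X=1 | obs) = 1/32 / 3/32 = 1/3
P(X=2 | obs) = 1/32 / 3/32 = 1/3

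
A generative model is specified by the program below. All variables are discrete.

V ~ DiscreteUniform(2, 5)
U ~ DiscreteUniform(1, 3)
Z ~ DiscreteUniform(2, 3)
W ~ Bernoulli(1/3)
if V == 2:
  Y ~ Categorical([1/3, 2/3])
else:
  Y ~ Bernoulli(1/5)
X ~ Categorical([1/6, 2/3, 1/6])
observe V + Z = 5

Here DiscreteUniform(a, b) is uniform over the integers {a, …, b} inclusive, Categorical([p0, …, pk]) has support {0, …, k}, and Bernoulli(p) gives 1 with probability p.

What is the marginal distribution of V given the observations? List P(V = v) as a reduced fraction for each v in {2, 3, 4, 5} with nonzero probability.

Enumerate traces; 72 have nonzero weight after conditioning:
  (V=2, U=1, Z=3, W=0, Y=0, X=0) weight 1/648
  (V=2, U=1, Z=3, W=0, Y=0, X=1) weight 1/162
  (V=2, U=1, Z=3, W=0, Y=0, X=2) weight 1/648
  (V=2, U=1, Z=3, W=0, Y=1, X=0) weight 1/324
  (V=2, U=1, Z=3, W=0, Y=1, X=1) weight 1/81
  (V=2, U=1, Z=3, W=0, Y=1, X=2) weight 1/324
  (V=2, U=1, Z=3, W=1, Y=0, X=0) weight 1/1296
  (V=2, U=1, Z=3, W=1, Y=0, X=1) weight 1/324
  (V=3, U=1, Z=2, W=0, Y=0, X=0) weight 1/270
  … 63 more
Group by V:
  weight(V=2) = 1/8
  weight(V=3) = 1/8
Total weight = 1/8 + 1/8 = 1/4
P(V=2 | obs) = 1/8 / 1/4 = 1/2
P(V=3 | obs) = 1/8 / 1/4 = 1/2

P(V=2) = 1/2, P(V=3) = 1/2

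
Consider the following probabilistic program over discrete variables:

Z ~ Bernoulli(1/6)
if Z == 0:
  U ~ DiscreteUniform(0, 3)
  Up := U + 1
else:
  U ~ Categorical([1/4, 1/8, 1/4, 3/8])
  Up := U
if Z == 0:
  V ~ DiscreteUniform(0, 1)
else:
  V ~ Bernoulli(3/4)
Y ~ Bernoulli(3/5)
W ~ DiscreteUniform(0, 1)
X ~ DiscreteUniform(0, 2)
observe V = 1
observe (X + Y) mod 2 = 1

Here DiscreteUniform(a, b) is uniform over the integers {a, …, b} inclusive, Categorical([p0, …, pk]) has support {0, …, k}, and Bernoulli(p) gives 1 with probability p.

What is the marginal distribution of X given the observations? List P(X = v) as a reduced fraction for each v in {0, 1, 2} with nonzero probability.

P(X=0) = 3/8, P(X=1) = 1/4, P(X=2) = 3/8

Enumerate traces; 48 have nonzero weight after conditioning:
  (Z=0, U=0, V=1, Y=0, W=0, X=1) weight 1/144
  (Z=0, U=0, V=1, Y=0, W=1, X=1) weight 1/144
  (Z=0, U=0, V=1, Y=1, W=0, X=0) weight 1/96
  (Z=0, U=0, V=1, Y=1, W=0, X=2) weight 1/96
  (Z=0, U=0, V=1, Y=1, W=1, X=0) weight 1/96
  (Z=0, U=0, V=1, Y=1, W=1, X=2) weight 1/96
  (Z=0, U=1, V=1, Y=0, W=0, X=1) weight 1/144
  (Z=0, U=1, V=1, Y=0, W=1, X=1) weight 1/144
  … 40 more
Group by X:
  weight(X=0) = 13/120
  weight(X=1) = 13/180
  weight(X=2) = 13/120
Total weight = 13/120 + 13/180 + 13/120 = 13/45
P(X=0 | obs) = 13/120 / 13/45 = 3/8
P(X=1 | obs) = 13/180 / 13/45 = 1/4
P(X=2 | obs) = 13/120 / 13/45 = 3/8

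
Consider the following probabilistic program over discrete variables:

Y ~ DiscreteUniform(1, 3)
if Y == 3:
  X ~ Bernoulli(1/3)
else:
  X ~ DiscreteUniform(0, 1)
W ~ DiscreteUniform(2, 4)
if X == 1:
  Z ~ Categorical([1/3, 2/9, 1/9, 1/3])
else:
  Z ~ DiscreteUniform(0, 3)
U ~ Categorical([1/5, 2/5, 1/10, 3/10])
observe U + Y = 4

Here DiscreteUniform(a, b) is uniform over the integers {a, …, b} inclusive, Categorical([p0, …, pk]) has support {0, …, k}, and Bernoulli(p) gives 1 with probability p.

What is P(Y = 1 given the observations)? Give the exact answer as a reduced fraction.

Enumerate traces; 72 have nonzero weight after conditioning:
  (Y=1, X=0, W=2, Z=0, U=3) weight 1/240
  (Y=1, X=0, W=2, Z=1, U=3) weight 1/240
  (Y=1, X=0, W=2, Z=2, U=3) weight 1/240
  (Y=1, X=0, W=2, Z=3, U=3) weight 1/240
  (Y=1, X=0, W=3, Z=0, U=3) weight 1/240
  (Y=1, X=0, W=3, Z=1, U=3) weight 1/240
  (Y=1, X=0, W=3, Z=2, U=3) weight 1/240
  (Y=1, X=0, W=3, Z=3, U=3) weight 1/240
  (Y=2, X=0, W=2, Z=0, U=2) weight 1/720
  (Y=3, X=0, W=2, Z=0, U=1) weight 1/135
  … 62 more
Group by Y:
  weight(Y=1) = 1/10
  weight(Y=2) = 1/30
  weight(Y=3) = 2/15
Total weight = 1/10 + 1/30 + 2/15 = 4/15
P(Y=1 | obs) = 1/10 / 4/15 = 3/8
P(Y=2 | obs) = 1/30 / 4/15 = 1/8
P(Y=3 | obs) = 2/15 / 4/15 = 1/2

P(Y = 1 | obs) = 3/8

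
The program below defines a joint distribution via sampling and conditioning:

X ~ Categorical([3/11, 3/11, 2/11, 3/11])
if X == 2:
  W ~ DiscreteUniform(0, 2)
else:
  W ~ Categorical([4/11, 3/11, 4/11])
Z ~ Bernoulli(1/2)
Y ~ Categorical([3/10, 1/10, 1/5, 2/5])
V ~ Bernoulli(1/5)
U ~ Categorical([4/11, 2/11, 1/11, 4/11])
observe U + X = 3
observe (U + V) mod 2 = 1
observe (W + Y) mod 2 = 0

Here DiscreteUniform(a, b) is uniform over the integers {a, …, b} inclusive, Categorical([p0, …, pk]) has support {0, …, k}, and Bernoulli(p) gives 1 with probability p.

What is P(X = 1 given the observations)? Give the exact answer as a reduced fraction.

Enumerate traces; 48 have nonzero weight after conditioning:
  (X=0, W=0, Z=0, Y=0, V=0, U=3) weight 144/33275
  (X=0, W=0, Z=0, Y=2, V=0, U=3) weight 96/33275
  (X=0, W=0, Z=1, Y=0, V=0, U=3) weight 144/33275
  (X=0, W=0, Z=1, Y=2, V=0, U=3) weight 96/33275
  (X=0, W=1, Z=0, Y=1, V=0, U=3) weight 36/33275
  (X=0, W=1, Z=0, Y=3, V=0, U=3) weight 144/33275
  (X=0, W=1, Z=1, Y=1, V=0, U=3) weight 36/33275
  (X=0, W=1, Z=1, Y=3, V=0, U=3) weight 144/33275
  (X=1, W=0, Z=0, Y=0, V=1, U=2) weight 9/33275
  (X=2, W=0, Z=0, Y=0, V=0, U=1) weight 4/3025
  … 38 more
Group by X:
  weight(X=0) = 24/605
  weight(X=1) = 3/1210
  weight(X=2) = 8/605
  weight(X=3) = 6/605
Total weight = 24/605 + 3/1210 + 8/605 + 6/605 = 79/1210
P(X=0 | obs) = 24/605 / 79/1210 = 48/79
P(X=1 | obs) = 3/1210 / 79/1210 = 3/79
P(X=2 | obs) = 8/605 / 79/1210 = 16/79
P(X=3 | obs) = 6/605 / 79/1210 = 12/79

P(X = 1 | obs) = 3/79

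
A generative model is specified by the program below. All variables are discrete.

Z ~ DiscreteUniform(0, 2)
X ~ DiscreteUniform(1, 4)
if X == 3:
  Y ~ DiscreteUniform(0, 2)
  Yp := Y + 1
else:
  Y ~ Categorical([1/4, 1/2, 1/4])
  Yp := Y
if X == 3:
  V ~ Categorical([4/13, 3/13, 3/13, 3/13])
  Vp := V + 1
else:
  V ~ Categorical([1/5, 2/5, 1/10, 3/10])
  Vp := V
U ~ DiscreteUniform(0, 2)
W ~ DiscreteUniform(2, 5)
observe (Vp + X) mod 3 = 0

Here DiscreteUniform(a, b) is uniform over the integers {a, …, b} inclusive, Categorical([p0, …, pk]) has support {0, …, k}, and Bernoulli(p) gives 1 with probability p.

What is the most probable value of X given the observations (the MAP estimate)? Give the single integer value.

argmax_v P(X = v | obs) = 2

Enumerate traces; 432 have nonzero weight after conditioning:
  (Z=0, X=1, Y=0, V=2, U=0, W=2) weight 1/5760
  (Z=0, X=1, Y=0, V=2, U=0, W=3) weight 1/5760
  (Z=0, X=1, Y=0, V=2, U=0, W=4) weight 1/5760
  (Z=0, X=1, Y=0, V=2, U=0, W=5) weight 1/5760
  (Z=0, X=1, Y=0, V=2, U=1, W=2) weight 1/5760
  (Z=0, X=1, Y=0, V=2, U=1, W=3) weight 1/5760
  (Z=0, X=1, Y=0, V=2, U=1, W=4) weight 1/5760
  (Z=0, X=1, Y=0, V=2, U=1, W=5) weight 1/5760
  (Z=0, X=2, Y=0, V=1, U=0, W=2) weight 1/1440
  (Z=0, X=3, Y=0, V=2, U=0, W=2) weight 1/1872
  … 422 more
Group by X:
  weight(X=1) = 1/40
  weight(X=2) = 1/10
  weight(X=3) = 3/52
  weight(X=4) = 1/40
Total weight = 1/40 + 1/10 + 3/52 + 1/40 = 27/130
P(X=1 | obs) = 1/40 / 27/130 = 13/108
P(X=2 | obs) = 1/10 / 27/130 = 13/27
P(X=3 | obs) = 3/52 / 27/130 = 5/18
P(X=4 | obs) = 1/40 / 27/130 = 13/108
argmax = 2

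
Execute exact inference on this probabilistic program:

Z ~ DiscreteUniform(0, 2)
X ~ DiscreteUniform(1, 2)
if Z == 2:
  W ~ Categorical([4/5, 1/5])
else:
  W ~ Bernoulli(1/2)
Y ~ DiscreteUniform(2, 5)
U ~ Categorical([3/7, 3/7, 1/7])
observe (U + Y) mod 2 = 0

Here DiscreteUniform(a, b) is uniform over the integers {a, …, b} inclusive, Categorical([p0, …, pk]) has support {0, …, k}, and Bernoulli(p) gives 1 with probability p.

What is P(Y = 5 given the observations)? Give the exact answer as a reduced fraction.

P(Y = 5 | obs) = 3/14

Enumerate traces; 72 have nonzero weight after conditioning:
  (Z=0, X=1, W=0, Y=2, U=0) weight 1/112
  (Z=0, X=1, W=0, Y=2, U=2) weight 1/336
  (Z=0, X=1, W=0, Y=3, U=1) weight 1/112
  (Z=0, X=1, W=0, Y=4, U=0) weight 1/112
  (Z=0, X=1, W=0, Y=4, U=2) weight 1/336
  (Z=0, X=1, W=0, Y=5, U=1) weight 1/112
  (Z=0, X=1, W=1, Y=2, U=0) weight 1/112
  (Z=0, X=1, W=1, Y=2, U=2) weight 1/336
  … 64 more
Group by Y:
  weight(Y=2) = 1/7
  weight(Y=3) = 3/28
  weight(Y=4) = 1/7
  weight(Y=5) = 3/28
Total weight = 1/7 + 3/28 + 1/7 + 3/28 = 1/2
P(Y=2 | obs) = 1/7 / 1/2 = 2/7
P(Y=3 | obs) = 3/28 / 1/2 = 3/14
P(Y=4 | obs) = 1/7 / 1/2 = 2/7
P(Y=5 | obs) = 3/28 / 1/2 = 3/14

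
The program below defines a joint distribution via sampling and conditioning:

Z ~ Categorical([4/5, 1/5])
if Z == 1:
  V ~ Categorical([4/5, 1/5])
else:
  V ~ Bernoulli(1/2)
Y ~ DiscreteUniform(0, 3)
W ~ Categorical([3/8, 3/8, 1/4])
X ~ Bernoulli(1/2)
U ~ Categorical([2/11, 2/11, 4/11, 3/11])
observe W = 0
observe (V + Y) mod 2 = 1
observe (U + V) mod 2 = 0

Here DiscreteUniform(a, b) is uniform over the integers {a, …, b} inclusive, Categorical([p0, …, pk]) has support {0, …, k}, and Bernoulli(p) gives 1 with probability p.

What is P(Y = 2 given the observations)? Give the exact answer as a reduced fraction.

Enumerate traces; 32 have nonzero weight after conditioning:
  (Z=0, V=0, Y=1, W=0, X=0, U=0) weight 3/880
  (Z=0, V=0, Y=1, W=0, X=0, U=2) weight 3/440
  (Z=0, V=0, Y=1, W=0, X=1, U=0) weight 3/880
  (Z=0, V=0, Y=1, W=0, X=1, U=2) weight 3/440
  (Z=0, V=0, Y=3, W=0, X=0, U=0) weight 3/880
  (Z=0, V=0, Y=3, W=0, X=0, U=2) weight 3/440
  (Z=0, V=0, Y=3, W=0, X=1, U=0) weight 3/880
  (Z=0, V=0, Y=3, W=0, X=1, U=2) weight 3/440
  (Z=0, V=1, Y=0, W=0, X=0, U=1) weight 3/880
  (Z=0, V=1, Y=2, W=0, X=0, U=1) weight 3/880
  … 22 more
Group by Y:
  weight(Y=0) = 3/160
  weight(Y=1) = 63/2200
  weight(Y=2) = 3/160
  weight(Y=3) = 63/2200
Total weight = 3/160 + 63/2200 + 3/160 + 63/2200 = 417/4400
P(Y=0 | obs) = 3/160 / 417/4400 = 55/278
P(Y=1 | obs) = 63/2200 / 417/4400 = 42/139
P(Y=2 | obs) = 3/160 / 417/4400 = 55/278
P(Y=3 | obs) = 63/2200 / 417/4400 = 42/139

P(Y = 2 | obs) = 55/278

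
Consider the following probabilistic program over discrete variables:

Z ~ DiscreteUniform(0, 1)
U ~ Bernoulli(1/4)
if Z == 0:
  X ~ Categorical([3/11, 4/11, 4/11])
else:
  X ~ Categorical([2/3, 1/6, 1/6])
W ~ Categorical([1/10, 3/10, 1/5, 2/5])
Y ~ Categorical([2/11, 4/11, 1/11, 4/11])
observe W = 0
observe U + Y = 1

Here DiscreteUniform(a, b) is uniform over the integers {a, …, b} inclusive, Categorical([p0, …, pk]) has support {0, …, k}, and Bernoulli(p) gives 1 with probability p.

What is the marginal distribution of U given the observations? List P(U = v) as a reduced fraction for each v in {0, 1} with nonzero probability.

P(U=0) = 6/7, P(U=1) = 1/7

Enumerate traces; 12 have nonzero weight after conditioning:
  (Z=0, U=0, X=0, W=0, Y=1) weight 9/2420
  (Z=0, U=0, X=1, W=0, Y=1) weight 3/605
  (Z=0, U=0, X=2, W=0, Y=1) weight 3/605
  (Z=0, U=1, X=0, W=0, Y=0) weight 3/4840
  (Z=0, U=1, X=1, W=0, Y=0) weight 1/1210
  (Z=0, U=1, X=2, W=0, Y=0) weight 1/1210
  (Z=1, U=0, X=0, W=0, Y=1) weight 1/110
  (Z=1, U=0, X=1, W=0, Y=1) weight 1/440
  … 4 more
Group by U:
  weight(U=0) = 3/110
  weight(U=1) = 1/220
Total weight = 3/110 + 1/220 = 7/220
P(U=0 | obs) = 3/110 / 7/220 = 6/7
P(U=1 | obs) = 1/220 / 7/220 = 1/7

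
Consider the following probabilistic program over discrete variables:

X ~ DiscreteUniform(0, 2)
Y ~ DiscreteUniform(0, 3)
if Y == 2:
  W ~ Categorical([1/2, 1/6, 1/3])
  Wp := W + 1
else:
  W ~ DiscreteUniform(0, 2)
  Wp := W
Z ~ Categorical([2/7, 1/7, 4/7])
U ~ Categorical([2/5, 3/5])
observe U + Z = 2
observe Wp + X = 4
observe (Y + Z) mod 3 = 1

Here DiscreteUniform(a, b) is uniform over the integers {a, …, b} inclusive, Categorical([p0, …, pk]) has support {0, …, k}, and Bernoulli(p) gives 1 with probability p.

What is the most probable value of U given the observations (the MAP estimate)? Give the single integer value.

Enumerate traces; 4 have nonzero weight after conditioning:
  (X=1, Y=2, W=2, Z=2, U=0) weight 2/315
  (X=2, Y=0, W=2, Z=1, U=1) weight 1/420
  (X=2, Y=2, W=1, Z=2, U=0) weight 1/315
  (X=2, Y=3, W=2, Z=1, U=1) weight 1/420
Group by U:
  weight(U=0) = 1/105
  weight(U=1) = 1/210
Total weight = 1/105 + 1/210 = 1/70
P(U=0 | obs) = 1/105 / 1/70 = 2/3
P(U=1 | obs) = 1/210 / 1/70 = 1/3
argmax = 0

argmax_v P(U = v | obs) = 0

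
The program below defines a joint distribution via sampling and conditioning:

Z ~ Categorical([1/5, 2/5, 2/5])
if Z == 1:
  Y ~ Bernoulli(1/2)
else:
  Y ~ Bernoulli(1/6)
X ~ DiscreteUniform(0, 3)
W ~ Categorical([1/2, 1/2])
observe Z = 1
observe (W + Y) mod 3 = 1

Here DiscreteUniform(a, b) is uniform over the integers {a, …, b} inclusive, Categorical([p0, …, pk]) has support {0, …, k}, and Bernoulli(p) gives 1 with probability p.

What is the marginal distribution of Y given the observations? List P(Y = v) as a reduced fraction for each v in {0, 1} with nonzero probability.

P(Y=0) = 1/2, P(Y=1) = 1/2

Enumerate traces; 8 have nonzero weight after conditioning:
  (Z=1, Y=0, X=0, W=1) weight 1/40
  (Z=1, Y=0, X=1, W=1) weight 1/40
  (Z=1, Y=0, X=2, W=1) weight 1/40
  (Z=1, Y=0, X=3, W=1) weight 1/40
  (Z=1, Y=1, X=0, W=0) weight 1/40
  (Z=1, Y=1, X=1, W=0) weight 1/40
  (Z=1, Y=1, X=2, W=0) weight 1/40
  (Z=1, Y=1, X=3, W=0) weight 1/40
Group by Y:
  weight(Y=0) = 1/10
  weight(Y=1) = 1/10
Total weight = 1/10 + 1/10 = 1/5
P(Y=0 | obs) = 1/10 / 1/5 = 1/2
P(Y=1 | obs) = 1/10 / 1/5 = 1/2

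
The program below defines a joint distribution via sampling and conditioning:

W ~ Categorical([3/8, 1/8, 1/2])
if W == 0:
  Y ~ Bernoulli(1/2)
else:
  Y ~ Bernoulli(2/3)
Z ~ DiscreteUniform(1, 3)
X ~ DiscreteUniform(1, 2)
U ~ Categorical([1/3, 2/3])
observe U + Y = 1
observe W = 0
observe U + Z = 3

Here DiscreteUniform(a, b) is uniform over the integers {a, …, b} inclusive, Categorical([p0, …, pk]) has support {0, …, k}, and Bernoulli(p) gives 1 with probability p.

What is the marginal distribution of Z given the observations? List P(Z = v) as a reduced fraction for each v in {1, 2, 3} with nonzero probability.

Enumerate traces; 4 have nonzero weight after conditioning:
  (W=0, Y=0, Z=2, X=1, U=1) weight 1/48
  (W=0, Y=0, Z=2, X=2, U=1) weight 1/48
  (W=0, Y=1, Z=3, X=1, U=0) weight 1/96
  (W=0, Y=1, Z=3, X=2, U=0) weight 1/96
Group by Z:
  weight(Z=2) = 1/24
  weight(Z=3) = 1/48
Total weight = 1/24 + 1/48 = 1/16
P(Z=2 | obs) = 1/24 / 1/16 = 2/3
P(Z=3 | obs) = 1/48 / 1/16 = 1/3

P(Z=2) = 2/3, P(Z=3) = 1/3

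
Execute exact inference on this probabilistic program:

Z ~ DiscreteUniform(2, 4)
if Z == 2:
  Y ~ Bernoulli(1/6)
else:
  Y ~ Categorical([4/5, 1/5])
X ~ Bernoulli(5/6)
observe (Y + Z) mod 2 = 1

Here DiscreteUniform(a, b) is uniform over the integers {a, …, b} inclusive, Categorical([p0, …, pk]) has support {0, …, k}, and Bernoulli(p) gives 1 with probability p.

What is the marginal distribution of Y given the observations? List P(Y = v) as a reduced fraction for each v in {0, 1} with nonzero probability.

P(Y=0) = 24/35, P(Y=1) = 11/35

Enumerate traces; 6 have nonzero weight after conditioning:
  (Z=2, Y=1, X=0) weight 1/108
  (Z=2, Y=1, X=1) weight 5/108
  (Z=3, Y=0, X=0) weight 2/45
  (Z=3, Y=0, X=1) weight 2/9
  (Z=4, Y=1, X=0) weight 1/90
  (Z=4, Y=1, X=1) weight 1/18
Group by Y:
  weight(Y=0) = 4/15
  weight(Y=1) = 11/90
Total weight = 4/15 + 11/90 = 7/18
P(Y=0 | obs) = 4/15 / 7/18 = 24/35
P(Y=1 | obs) = 11/90 / 7/18 = 11/35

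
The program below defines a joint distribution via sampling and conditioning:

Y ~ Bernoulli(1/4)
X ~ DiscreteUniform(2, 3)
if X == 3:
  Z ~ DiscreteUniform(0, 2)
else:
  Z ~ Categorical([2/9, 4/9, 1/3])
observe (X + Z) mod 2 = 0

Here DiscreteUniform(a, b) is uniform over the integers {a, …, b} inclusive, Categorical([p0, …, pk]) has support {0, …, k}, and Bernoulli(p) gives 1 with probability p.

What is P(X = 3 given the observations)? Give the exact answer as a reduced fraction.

Enumerate traces; 6 have nonzero weight after conditioning:
  (Y=0, X=2, Z=0) weight 1/12
  (Y=0, X=2, Z=2) weight 1/8
  (Y=0, X=3, Z=1) weight 1/8
  (Y=1, X=2, Z=0) weight 1/36
  (Y=1, X=2, Z=2) weight 1/24
  (Y=1, X=3, Z=1) weight 1/24
Group by X:
  weight(X=2) = 5/18
  weight(X=3) = 1/6
Total weight = 5/18 + 1/6 = 4/9
P(X=2 | obs) = 5/18 / 4/9 = 5/8
P(X=3 | obs) = 1/6 / 4/9 = 3/8

P(X = 3 | obs) = 3/8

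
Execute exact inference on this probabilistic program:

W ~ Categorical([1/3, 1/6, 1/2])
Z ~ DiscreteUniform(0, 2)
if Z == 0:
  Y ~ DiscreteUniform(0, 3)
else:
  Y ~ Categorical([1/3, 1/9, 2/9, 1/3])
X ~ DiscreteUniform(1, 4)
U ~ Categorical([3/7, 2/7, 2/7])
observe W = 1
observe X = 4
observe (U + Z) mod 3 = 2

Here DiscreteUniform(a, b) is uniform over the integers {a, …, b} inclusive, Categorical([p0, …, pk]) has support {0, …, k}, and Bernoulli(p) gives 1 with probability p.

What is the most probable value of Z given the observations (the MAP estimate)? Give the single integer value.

Enumerate traces; 12 have nonzero weight after conditioning:
  (W=1, Z=0, Y=0, X=4, U=2) weight 1/1008
  (W=1, Z=0, Y=1, X=4, U=2) weight 1/1008
  (W=1, Z=0, Y=2, X=4, U=2) weight 1/1008
  (W=1, Z=0, Y=3, X=4, U=2) weight 1/1008
  (W=1, Z=1, Y=0, X=4, U=1) weight 1/756
  (W=1, Z=1, Y=1, X=4, U=1) weight 1/2268
  (W=1, Z=1, Y=2, X=4, U=1) weight 1/1134
  (W=1, Z=1, Y=3, X=4, U=1) weight 1/756
  (W=1, Z=2, Y=0, X=4, U=0) weight 1/504
  … 3 more
Group by Z:
  weight(Z=0) = 1/252
  weight(Z=1) = 1/252
  weight(Z=2) = 1/168
Total weight = 1/252 + 1/252 + 1/168 = 1/72
P(Z=0 | obs) = 1/252 / 1/72 = 2/7
P(Z=1 | obs) = 1/252 / 1/72 = 2/7
P(Z=2 | obs) = 1/168 / 1/72 = 3/7
argmax = 2

argmax_v P(Z = v | obs) = 2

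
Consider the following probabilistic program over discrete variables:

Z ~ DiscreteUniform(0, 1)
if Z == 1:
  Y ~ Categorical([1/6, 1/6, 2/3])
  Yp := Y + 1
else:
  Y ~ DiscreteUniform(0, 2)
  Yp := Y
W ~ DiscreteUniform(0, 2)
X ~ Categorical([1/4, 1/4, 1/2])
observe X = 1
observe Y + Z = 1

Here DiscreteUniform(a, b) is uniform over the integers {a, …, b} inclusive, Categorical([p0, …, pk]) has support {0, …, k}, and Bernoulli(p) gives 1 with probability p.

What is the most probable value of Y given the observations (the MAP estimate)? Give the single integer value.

Enumerate traces; 6 have nonzero weight after conditioning:
  (Z=0, Y=1, W=0, X=1) weight 1/72
  (Z=0, Y=1, W=1, X=1) weight 1/72
  (Z=0, Y=1, W=2, X=1) weight 1/72
  (Z=1, Y=0, W=0, X=1) weight 1/144
  (Z=1, Y=0, W=1, X=1) weight 1/144
  (Z=1, Y=0, W=2, X=1) weight 1/144
Group by Y:
  weight(Y=0) = 1/48
  weight(Y=1) = 1/24
Total weight = 1/48 + 1/24 = 1/16
P(Y=0 | obs) = 1/48 / 1/16 = 1/3
P(Y=1 | obs) = 1/24 / 1/16 = 2/3
argmax = 1

argmax_v P(Y = v | obs) = 1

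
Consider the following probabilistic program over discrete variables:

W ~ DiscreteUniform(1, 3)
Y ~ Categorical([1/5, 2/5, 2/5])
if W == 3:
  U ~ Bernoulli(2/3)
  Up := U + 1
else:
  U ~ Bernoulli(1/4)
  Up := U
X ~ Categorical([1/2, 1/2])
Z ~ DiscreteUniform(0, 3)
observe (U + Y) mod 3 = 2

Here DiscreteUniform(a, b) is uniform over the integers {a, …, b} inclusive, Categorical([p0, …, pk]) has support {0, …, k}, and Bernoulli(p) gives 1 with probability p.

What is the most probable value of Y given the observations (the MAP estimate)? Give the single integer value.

Enumerate traces; 48 have nonzero weight after conditioning:
  (W=1, Y=1, U=1, X=0, Z=0) weight 1/240
  (W=1, Y=1, U=1, X=0, Z=1) weight 1/240
  (W=1, Y=1, U=1, X=0, Z=2) weight 1/240
  (W=1, Y=1, U=1, X=0, Z=3) weight 1/240
  (W=1, Y=1, U=1, X=1, Z=0) weight 1/240
  (W=1, Y=1, U=1, X=1, Z=1) weight 1/240
  (W=1, Y=1, U=1, X=1, Z=2) weight 1/240
  (W=1, Y=1, U=1, X=1, Z=3) weight 1/240
  (W=1, Y=2, U=0, X=0, Z=0) weight 1/80
  … 39 more
Group by Y:
  weight(Y=1) = 7/45
  weight(Y=2) = 11/45
Total weight = 7/45 + 11/45 = 2/5
P(Y=1 | obs) = 7/45 / 2/5 = 7/18
P(Y=2 | obs) = 11/45 / 2/5 = 11/18
argmax = 2

argmax_v P(Y = v | obs) = 2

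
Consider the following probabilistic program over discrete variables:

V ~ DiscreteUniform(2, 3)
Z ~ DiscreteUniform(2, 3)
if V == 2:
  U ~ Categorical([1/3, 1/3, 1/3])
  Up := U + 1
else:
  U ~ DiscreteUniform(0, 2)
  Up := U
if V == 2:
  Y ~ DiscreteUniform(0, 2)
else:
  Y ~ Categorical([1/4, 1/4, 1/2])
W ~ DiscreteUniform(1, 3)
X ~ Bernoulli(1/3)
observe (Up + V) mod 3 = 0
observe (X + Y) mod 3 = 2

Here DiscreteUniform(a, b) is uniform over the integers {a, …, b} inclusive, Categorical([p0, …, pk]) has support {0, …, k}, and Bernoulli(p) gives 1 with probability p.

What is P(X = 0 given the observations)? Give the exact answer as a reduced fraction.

Enumerate traces; 24 have nonzero weight after conditioning:
  (V=2, Z=2, U=0, Y=1, W=1, X=1) weight 1/324
  (V=2, Z=2, U=0, Y=1, W=2, X=1) weight 1/324
  (V=2, Z=2, U=0, Y=1, W=3, X=1) weight 1/324
  (V=2, Z=2, U=0, Y=2, W=1, X=0) weight 1/162
  (V=2, Z=2, U=0, Y=2, W=2, X=0) weight 1/162
  (V=2, Z=2, U=0, Y=2, W=3, X=0) weight 1/162
  (V=2, Z=3, U=0, Y=1, W=1, X=1) weight 1/324
  (V=2, Z=3, U=0, Y=1, W=2, X=1) weight 1/324
  … 16 more
Group by X:
  weight(X=0) = 5/54
  weight(X=1) = 7/216
Total weight = 5/54 + 7/216 = 1/8
P(X=0 | obs) = 5/54 / 1/8 = 20/27
P(X=1 | obs) = 7/216 / 1/8 = 7/27

P(X = 0 | obs) = 20/27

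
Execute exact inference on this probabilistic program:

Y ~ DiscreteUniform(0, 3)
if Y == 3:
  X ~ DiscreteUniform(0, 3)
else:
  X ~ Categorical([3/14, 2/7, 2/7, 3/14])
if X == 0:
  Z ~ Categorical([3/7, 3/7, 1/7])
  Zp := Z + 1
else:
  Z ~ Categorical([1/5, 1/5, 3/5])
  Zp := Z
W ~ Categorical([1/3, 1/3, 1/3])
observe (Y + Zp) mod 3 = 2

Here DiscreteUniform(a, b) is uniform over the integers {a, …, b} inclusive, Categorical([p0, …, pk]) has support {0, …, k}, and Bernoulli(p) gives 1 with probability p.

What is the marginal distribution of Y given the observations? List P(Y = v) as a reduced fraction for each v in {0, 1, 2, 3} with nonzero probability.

P(Y=0) = 276/763, P(Y=1) = 122/763, P(Y=2) = 92/763, P(Y=3) = 39/109

Enumerate traces; 48 have nonzero weight after conditioning:
  (Y=0, X=0, Z=1, W=0) weight 3/392
  (Y=0, X=0, Z=1, W=1) weight 3/392
  (Y=0, X=0, Z=1, W=2) weight 3/392
  (Y=0, X=1, Z=2, W=0) weight 1/70
  (Y=0, X=1, Z=2, W=1) weight 1/70
  (Y=0, X=1, Z=2, W=2) weight 1/70
  (Y=0, X=2, Z=2, W=0) weight 1/70
  (Y=0, X=2, Z=2, W=1) weight 1/70
  (Y=1, X=0, Z=0, W=0) weight 3/392
  (Y=2, X=0, Z=2, W=0) weight 1/392
  … 38 more
Group by Y:
  weight(Y=0) = 69/490
  weight(Y=1) = 61/980
  weight(Y=2) = 23/490
  weight(Y=3) = 39/280
Total weight = 69/490 + 61/980 + 23/490 + 39/280 = 109/280
P(Y=0 | obs) = 69/490 / 109/280 = 276/763
P(Y=1 | obs) = 61/980 / 109/280 = 122/763
P(Y=2 | obs) = 23/490 / 109/280 = 92/763
P(Y=3 | obs) = 39/280 / 109/280 = 39/109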